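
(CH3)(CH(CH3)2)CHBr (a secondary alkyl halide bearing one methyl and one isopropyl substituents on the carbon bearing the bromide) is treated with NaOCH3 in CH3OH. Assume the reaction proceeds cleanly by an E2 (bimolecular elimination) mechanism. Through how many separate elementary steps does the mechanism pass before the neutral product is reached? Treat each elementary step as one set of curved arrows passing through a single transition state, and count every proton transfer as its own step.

Step 1: The strong base CH3O⁻ removes a β-hydrogen; in the same concerted event the electrons of the breaking C–H bond form the new π(C=C) bond and the C–Br σ-bond breaks, expelling Br⁻. Anti-periplanar geometry; one transition state.
Total: 1 elementary step.

1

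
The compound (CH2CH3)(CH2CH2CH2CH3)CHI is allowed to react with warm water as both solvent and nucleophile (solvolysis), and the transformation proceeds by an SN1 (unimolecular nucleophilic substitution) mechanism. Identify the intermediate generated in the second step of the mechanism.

Step 1: Rate-determining heterolysis of the C–I bond gives I⁻ and a secondary carbocation.
Step 2: A lone pair on the oxygen of H2O attacks the carbocation, forming a new C–O σ-bond and an oxonium ion.
After step 2 the species present is an oxonium ion.

oxonium ion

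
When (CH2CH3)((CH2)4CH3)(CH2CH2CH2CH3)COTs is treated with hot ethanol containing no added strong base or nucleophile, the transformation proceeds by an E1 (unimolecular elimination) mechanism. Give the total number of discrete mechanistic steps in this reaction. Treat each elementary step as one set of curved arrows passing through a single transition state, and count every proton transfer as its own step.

2

Step 1: Unassisted departure of TsO⁻ (taking the C–O bonding pair) generates a tertiary carbocation.
(No 1,2-shift: no single shift to an adjacent carbon would give a more stable cation.)
Step 2: A weak base (an ethanol molecule from the solvent) removes a proton from a carbon adjacent to the cationic centre; the electrons of that C–H bond become the new π(C=C) bond, giving the alkene.
Total: 2 elementary steps.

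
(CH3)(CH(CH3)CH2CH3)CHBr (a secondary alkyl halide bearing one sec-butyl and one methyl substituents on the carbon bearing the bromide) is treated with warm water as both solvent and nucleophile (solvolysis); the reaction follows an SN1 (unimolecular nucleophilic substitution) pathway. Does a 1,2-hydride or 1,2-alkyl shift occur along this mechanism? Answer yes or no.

yes

The first-formed carbocation is secondary.
The adjacent sec-butyl carbon already bears 2 other carbon substituents and has a hydrogen to migrate; after a 1,2-hydride shift from that carbon the positive charge sits on a tertiary centre.
Tertiary is more stable than secondary, so the shift occurs.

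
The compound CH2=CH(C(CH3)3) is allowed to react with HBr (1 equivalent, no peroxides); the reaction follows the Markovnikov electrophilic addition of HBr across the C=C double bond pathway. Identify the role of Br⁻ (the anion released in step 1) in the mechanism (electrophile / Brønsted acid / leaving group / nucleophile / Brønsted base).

nucleophile

Step 3: The Br⁻ anion donates a lone pair to the carbocation, forming the new C–Br σ-bond and giving the neutral alkyl halide.
Br⁻ (the anion released in step 1) donates an electron pair to form a new σ-bond to carbon — it is the nucleophile.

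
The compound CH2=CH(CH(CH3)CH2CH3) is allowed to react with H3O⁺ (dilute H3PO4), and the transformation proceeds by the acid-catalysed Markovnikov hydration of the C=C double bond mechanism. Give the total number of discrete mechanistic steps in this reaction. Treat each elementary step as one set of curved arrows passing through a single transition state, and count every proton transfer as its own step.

4

Step 1: Electrophilic addition begins with the π(C=C) electrons forming a bond to the proton of H3O⁺. Following Markovnikov's rule, the resulting cation is secondary. H2O is released.
Step 2: A hydride (H with its bonding pair) migrates from the adjacent sec-butyl carbon to the cationic centre — a 1,2-hydride shift — upgrading the secondary cation to a tertiary one.
Step 3: Water acts as the nucleophile: an oxygen lone pair bonds to the cationic carbon, giving an oxonium-ion intermediate.
Step 4: Deprotonation of the oxonium ion by a water molecule delivers the neutral alcohol and regenerates the acid catalyst.
Total: 4 elementary steps.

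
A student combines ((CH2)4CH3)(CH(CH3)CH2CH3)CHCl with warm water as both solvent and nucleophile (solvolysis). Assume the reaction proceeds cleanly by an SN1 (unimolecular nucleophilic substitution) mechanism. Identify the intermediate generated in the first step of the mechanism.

Step 1: The C–Cl bond breaks with both electrons going to the chloride; Cl⁻ leaves and a secondary carbocation remains.
After step 1 the species present is a secondary carbocation.

secondary carbocation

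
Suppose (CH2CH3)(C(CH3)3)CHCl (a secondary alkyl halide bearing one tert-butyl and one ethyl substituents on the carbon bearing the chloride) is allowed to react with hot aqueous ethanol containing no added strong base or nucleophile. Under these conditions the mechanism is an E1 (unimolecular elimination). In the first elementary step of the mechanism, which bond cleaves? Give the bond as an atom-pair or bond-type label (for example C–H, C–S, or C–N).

C–Cl

Step 1: The C–Cl bond breaks with both electrons going to the chloride; Cl⁻ leaves and a secondary carbocation remains.
The bond broken in this step is the C–Cl bond.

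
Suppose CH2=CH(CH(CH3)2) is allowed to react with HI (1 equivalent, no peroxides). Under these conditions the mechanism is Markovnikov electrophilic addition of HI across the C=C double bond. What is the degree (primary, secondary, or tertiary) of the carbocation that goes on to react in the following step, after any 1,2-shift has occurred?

Step 1: Protonation of the alkene by HI: the π bond acts as the nucleophile and picks up H⁺, giving the more stable (Markovnikov) secondary carbocation. The H–I bond breaks heterolytically, releasing I⁻.
Step 2: A 1,2-hydride shift from the adjacent isopropyl carbon moves the positive charge from the secondary centre to an adjacent carbon, generating a more stable tertiary carbocation.
The cation rearranges from secondary to tertiary via a 1,2-hydride shift from the adjacent isopropyl carbon; the tertiary cation is what reacts next.

tertiary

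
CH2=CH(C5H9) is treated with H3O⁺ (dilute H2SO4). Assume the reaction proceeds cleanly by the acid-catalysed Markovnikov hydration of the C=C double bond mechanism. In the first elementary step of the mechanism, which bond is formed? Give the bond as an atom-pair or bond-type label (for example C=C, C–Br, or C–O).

Step 1: Electrophilic addition begins with the π(C=C) electrons forming a bond to the proton of H3O⁺. Following Markovnikov's rule, the resulting cation is secondary. H2O is released.
The bond formed in this step is the C–H bond.

C–H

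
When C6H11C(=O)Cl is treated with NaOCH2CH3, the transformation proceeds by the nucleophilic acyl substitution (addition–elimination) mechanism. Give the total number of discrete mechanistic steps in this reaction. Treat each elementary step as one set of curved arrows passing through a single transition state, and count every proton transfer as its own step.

Step 1: Nucleophilic addition of CH3CH2O⁻ to the acyl carbon breaks the π(C=O) bond and yields a tetrahedral, anionic intermediate.
Step 2: An oxygen lone pair re-forms the C=O π bond as the C–Cl σ-bond breaks; Cl⁻ is expelled.
Total: 2 elementary steps.

2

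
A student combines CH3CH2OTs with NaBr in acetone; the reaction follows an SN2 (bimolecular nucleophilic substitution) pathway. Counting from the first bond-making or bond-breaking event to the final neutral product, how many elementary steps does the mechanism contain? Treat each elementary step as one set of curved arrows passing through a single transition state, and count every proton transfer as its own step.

Step 1: The bromide nucleophile donates a lone pair from Br to the α-carbon in a backside attack; simultaneously the C–O σ-bond breaks and both of its electrons leave with TsO⁻. One concerted step with inversion of configuration.
Total: 1 elementary step.

1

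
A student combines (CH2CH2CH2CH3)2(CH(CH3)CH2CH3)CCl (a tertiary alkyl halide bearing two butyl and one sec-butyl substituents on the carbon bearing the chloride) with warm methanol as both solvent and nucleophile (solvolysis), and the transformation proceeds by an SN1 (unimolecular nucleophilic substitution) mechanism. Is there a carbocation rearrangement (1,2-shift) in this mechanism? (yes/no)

The first-formed carbocation is tertiary.
No single 1,2-shift to an adjacent carbon would produce a more-substituted cation than the one already present, so no rearrangement occurs.

no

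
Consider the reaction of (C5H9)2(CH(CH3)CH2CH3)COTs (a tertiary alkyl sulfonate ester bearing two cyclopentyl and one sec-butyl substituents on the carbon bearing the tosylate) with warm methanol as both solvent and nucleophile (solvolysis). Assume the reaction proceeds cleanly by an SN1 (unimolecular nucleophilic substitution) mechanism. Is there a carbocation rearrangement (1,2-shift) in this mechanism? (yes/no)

The first-formed carbocation is tertiary.
No single 1,2-shift to an adjacent carbon would produce a more-substituted cation than the one already present, so no rearrangement occurs.

no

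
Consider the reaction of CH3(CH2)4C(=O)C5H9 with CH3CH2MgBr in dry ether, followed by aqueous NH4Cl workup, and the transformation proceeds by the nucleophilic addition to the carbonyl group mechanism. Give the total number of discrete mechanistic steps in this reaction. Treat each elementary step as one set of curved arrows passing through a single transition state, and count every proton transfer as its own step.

Step 1: Nucleophilic addition: the carbanion-like carbon of CH3CH2MgBr adds to the carbonyl carbon, pushing the π(C=O) electron pair onto oxygen and giving a tetrahedral alkoxide.
Step 2: Protonation of the alkoxide by aqueous NH4Cl workup furnishes an alcohol.
Total: 2 elementary steps.

2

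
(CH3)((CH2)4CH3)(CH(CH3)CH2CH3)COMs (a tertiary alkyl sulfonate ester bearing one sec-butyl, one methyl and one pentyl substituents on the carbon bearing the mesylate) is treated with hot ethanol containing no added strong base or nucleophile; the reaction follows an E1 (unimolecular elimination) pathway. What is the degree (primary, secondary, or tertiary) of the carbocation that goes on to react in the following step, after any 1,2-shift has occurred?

Step 1: Rate-determining heterolysis of the C–O bond gives MsO⁻ and a tertiary carbocation.
No single 1,2-shift to an adjacent carbon would give a more-substituted cation, so no rearrangement occurs.

tertiary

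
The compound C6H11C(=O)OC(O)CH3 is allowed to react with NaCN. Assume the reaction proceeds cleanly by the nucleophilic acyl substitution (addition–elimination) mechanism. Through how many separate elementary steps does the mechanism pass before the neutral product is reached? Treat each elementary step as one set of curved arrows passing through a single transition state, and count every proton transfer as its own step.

2

Step 1: A lone pair on the C of CN⁻ attacks the electrophilic acyl carbon; the π(C=O) electrons move onto oxygen, giving a tetrahedral intermediate.
Step 2: An oxygen lone pair re-forms the C=O π bond as the C–O σ-bond breaks; CH3CO2⁻ is expelled.
Total: 2 elementary steps.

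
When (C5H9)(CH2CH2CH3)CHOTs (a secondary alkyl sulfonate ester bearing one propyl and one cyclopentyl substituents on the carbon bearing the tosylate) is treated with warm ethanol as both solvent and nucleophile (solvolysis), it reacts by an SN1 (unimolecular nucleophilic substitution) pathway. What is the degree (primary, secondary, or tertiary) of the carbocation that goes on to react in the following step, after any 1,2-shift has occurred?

Step 1: Unassisted departure of TsO⁻ (taking the C–O bonding pair) generates a secondary carbocation.
Step 2: A 1,2-hydride shift from the adjacent cyclopentyl carbon moves the positive charge from the secondary centre to an adjacent carbon, generating a more stable tertiary carbocation.
The cation rearranges from secondary to tertiary via a 1,2-hydride shift from the adjacent cyclopentyl carbon; the tertiary cation is what reacts next.

tertiary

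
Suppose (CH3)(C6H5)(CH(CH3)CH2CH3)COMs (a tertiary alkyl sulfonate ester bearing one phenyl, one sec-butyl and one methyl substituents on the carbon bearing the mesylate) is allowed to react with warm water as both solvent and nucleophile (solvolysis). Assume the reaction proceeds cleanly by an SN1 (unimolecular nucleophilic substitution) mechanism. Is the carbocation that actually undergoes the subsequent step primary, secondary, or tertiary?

Step 1: Rate-determining heterolysis of the C–O bond gives MsO⁻ and a tertiary carbocation.
No single 1,2-shift to an adjacent carbon would give a more-substituted cation, so no rearrangement occurs.

tertiary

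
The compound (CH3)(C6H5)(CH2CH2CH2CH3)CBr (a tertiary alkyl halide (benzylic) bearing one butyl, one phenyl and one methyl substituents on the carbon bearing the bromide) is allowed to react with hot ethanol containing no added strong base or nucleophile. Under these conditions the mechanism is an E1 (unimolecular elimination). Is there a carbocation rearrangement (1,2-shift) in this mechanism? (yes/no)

The first-formed carbocation is tertiary.
No single 1,2-shift to an adjacent carbon would produce a more-substituted cation than the one already present, so no rearrangement occurs.

no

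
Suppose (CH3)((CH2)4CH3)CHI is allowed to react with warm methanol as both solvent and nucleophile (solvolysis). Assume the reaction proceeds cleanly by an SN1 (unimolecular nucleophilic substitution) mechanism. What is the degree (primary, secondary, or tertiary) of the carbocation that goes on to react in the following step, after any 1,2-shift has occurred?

Step 1: Unassisted departure of I⁻ (taking the C–I bonding pair) generates a secondary carbocation.
No single 1,2-shift to an adjacent carbon would give a more-substituted cation, so no rearrangement occurs.

secondary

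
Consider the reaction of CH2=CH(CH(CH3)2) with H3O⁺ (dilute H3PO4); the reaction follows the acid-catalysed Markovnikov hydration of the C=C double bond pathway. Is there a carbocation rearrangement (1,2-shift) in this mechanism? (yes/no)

yes

The first-formed carbocation is secondary.
The adjacent isopropyl carbon already bears 2 other carbon substituents and has a hydrogen to migrate; after a 1,2-hydride shift from that carbon the positive charge sits on a tertiary centre.
Tertiary is more stable than secondary, so the shift occurs.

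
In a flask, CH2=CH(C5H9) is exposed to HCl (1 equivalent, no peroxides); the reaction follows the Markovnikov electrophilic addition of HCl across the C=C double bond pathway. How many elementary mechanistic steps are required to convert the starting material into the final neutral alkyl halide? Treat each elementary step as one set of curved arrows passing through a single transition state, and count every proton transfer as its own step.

3

Step 1: Electrophilic addition begins with the π(C=C) electrons forming a bond to the proton of HCl. Following Markovnikov's rule, the resulting cation is secondary. The H–Cl bond breaks heterolytically, releasing Cl⁻.
Step 2: A 1,2-hydride shift from the adjacent cyclopentyl carbon moves the positive charge from the secondary centre to an adjacent carbon, generating a more stable tertiary carbocation.
Step 3: The Cl⁻ anion donates a lone pair to the carbocation, forming the new C–Cl σ-bond and giving the neutral alkyl halide.
Total: 3 elementary steps.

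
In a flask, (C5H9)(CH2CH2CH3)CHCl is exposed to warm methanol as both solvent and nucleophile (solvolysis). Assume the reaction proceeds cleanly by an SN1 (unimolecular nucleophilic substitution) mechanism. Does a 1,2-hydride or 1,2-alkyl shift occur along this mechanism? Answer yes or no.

yes

The first-formed carbocation is secondary.
The adjacent cyclopentyl carbon already bears 2 other carbon substituents and has a hydrogen to migrate; after a 1,2-hydride shift from that carbon the positive charge sits on a tertiary centre.
Tertiary is more stable than secondary, so the shift occurs.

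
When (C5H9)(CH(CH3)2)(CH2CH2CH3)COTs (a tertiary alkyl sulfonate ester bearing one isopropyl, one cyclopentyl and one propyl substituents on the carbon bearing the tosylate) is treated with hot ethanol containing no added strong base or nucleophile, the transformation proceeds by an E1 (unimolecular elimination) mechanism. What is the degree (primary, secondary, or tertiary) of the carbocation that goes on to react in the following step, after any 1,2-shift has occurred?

tertiary

Step 1: The C–O bond breaks with both electrons going to the tosylate; TsO⁻ leaves and a tertiary carbocation remains.
No single 1,2-shift to an adjacent carbon would give a more-substituted cation, so no rearrangement occurs.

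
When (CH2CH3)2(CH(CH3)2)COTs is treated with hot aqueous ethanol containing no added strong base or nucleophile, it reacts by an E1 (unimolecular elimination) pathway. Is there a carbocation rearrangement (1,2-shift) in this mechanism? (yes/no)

The first-formed carbocation is tertiary.
No single 1,2-shift to an adjacent carbon would produce a more-substituted cation than the one already present, so no rearrangement occurs.

no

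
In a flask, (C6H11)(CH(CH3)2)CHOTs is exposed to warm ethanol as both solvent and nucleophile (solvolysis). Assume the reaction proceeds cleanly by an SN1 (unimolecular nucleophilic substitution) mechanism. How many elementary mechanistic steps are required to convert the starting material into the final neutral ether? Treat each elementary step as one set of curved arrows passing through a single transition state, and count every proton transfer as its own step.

Step 1: The C–O bond breaks with both electrons going to the tosylate; TsO⁻ leaves and a secondary carbocation remains.
Step 2: A hydride (H with its bonding pair) migrates from the adjacent cyclohexyl carbon to the cationic centre — a 1,2-hydride shift — upgrading the secondary cation to a tertiary one.
Step 3: Nucleophilic capture: the oxygen of CH3CH2OH bonds to the cationic carbon, producing an oxonium-ion intermediate.
Step 4: A second solvent molecule removes the proton on oxygen, giving the neutral ether product.
Total: 4 elementary steps.

4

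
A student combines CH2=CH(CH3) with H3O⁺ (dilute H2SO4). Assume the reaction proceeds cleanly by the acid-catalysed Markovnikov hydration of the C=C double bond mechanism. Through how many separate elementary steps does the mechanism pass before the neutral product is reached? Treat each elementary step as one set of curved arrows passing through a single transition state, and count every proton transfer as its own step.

3

Step 1: Protonation of the alkene by H3O⁺: the π bond acts as the nucleophile and picks up H⁺, giving the more stable (Markovnikov) secondary carbocation. H2O is released.
(No 1,2-shift: no single shift to an adjacent carbon would give a more stable cation.)
Step 2: Nucleophilic capture of the cation by H2O produces the protonated alcohol (an oxonium ion).
Step 3: H2O removes a proton from the oxonium oxygen, regenerating H3O⁺ and giving the neutral alcohol.
Total: 3 elementary steps.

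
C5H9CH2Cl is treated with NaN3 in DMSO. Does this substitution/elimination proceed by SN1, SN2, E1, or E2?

Conditions: a primary substrate with a strong nucleophile in the polar aprotic solvent DMSO.
These conditions are the textbook signature of the SN2 pathway.
An unhindered substrate with a strong nucleophile in a polar aprotic solvent favours one-step backside displacement.

SN2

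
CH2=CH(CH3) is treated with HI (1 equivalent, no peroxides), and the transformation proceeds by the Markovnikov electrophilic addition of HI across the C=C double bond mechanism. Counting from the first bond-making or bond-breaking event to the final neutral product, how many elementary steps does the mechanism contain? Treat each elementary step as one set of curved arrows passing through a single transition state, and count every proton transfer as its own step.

Step 1: Electrophilic addition begins with the π(C=C) electrons forming a bond to the proton of HI. Following Markovnikov's rule, the resulting cation is secondary. The H–I bond breaks heterolytically, releasing I⁻.
(No 1,2-shift: no single shift to an adjacent carbon would give a more stable cation.)
Step 2: The I⁻ anion donates a lone pair to the carbocation, forming the new C–I σ-bond and giving the neutral alkyl halide.
Total: 2 elementary steps.

2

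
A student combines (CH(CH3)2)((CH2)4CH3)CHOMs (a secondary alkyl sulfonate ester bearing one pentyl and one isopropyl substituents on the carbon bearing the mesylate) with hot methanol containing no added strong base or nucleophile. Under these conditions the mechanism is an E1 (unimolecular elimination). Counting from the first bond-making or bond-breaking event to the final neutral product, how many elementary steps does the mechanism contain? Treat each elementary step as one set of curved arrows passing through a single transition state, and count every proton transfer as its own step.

Step 1: Unassisted departure of MsO⁻ (taking the C–O bonding pair) generates a secondary carbocation.
Step 2: Carbocation rearrangement: a 1,2-hydride shift from the adjacent isopropyl carbon converts the initially-formed secondary cation into the more stable tertiary cation.
Step 3: Loss of a β-proton to a methanol molecule of the solvent: the C–H bonding pair collapses toward the cationic carbon to form the C=C π bond, yielding the alkene.
Total: 3 elementary steps.

3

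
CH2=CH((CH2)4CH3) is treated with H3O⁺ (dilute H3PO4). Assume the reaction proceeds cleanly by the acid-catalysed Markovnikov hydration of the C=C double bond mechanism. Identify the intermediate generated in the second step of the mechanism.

Step 1: Protonation of the alkene by H3O⁺: the π bond acts as the nucleophile and picks up H⁺, giving the more stable (Markovnikov) secondary carbocation. H2O is released.
Step 2: Nucleophilic capture of the cation by H2O produces the protonated alcohol (an oxonium ion).
After step 2 the species present is an oxonium ion.

oxonium ion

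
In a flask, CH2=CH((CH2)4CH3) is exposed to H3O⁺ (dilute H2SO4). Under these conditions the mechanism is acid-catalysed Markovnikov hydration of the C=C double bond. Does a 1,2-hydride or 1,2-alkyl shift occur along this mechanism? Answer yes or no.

no

The first-formed carbocation is secondary.
No single 1,2-shift to an adjacent carbon would produce a more-substituted cation than the one already present, so no rearrangement occurs.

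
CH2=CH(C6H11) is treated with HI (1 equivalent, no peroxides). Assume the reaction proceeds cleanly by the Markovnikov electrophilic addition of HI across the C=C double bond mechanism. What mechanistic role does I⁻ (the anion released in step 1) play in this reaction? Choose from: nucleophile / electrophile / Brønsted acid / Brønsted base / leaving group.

nucleophile

Step 3: Nucleophilic attack by I⁻ on the carbocation completes the addition, giving R–I.
I⁻ (the anion released in step 1) donates an electron pair to form a new σ-bond to carbon — it is the nucleophile.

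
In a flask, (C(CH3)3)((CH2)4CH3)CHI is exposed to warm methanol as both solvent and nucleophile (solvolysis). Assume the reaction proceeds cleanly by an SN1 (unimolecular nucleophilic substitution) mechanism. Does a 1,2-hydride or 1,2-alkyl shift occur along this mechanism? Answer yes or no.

yes

The first-formed carbocation is secondary.
The adjacent tert-butyl carbon has no hydrogen but bears methyl groups; migration of one methyl with its bonding pair (a 1,2-methyl shift) places the charge on a tertiary centre.
Tertiary is more stable than secondary, so the shift occurs.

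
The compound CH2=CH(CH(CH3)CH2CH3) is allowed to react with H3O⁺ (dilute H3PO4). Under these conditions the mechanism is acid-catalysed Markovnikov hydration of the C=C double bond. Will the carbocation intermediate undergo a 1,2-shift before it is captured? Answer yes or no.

The first-formed carbocation is secondary.
The adjacent sec-butyl carbon already bears 2 other carbon substituents and has a hydrogen to migrate; after a 1,2-hydride shift from that carbon the positive charge sits on a tertiary centre.
Tertiary is more stable than secondary, so the shift occurs.

yes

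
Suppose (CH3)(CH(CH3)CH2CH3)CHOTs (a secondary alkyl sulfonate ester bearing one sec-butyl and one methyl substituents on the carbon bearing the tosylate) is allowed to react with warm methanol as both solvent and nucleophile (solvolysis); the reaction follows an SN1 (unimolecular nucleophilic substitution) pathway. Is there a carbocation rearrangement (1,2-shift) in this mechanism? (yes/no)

yes

The first-formed carbocation is secondary.
The adjacent sec-butyl carbon already bears 2 other carbon substituents and has a hydrogen to migrate; after a 1,2-hydride shift from that carbon the positive charge sits on a tertiary centre.
Tertiary is more stable than secondary, so the shift occurs.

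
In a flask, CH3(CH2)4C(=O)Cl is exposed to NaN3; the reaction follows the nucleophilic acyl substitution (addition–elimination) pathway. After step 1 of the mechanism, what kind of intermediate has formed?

Step 1: Nucleophilic addition of N3⁻ to the acyl carbon breaks the π(C=O) bond and yields a tetrahedral, anionic intermediate.
After step 1 the species present is a tetrahedral intermediate.

tetrahedral intermediate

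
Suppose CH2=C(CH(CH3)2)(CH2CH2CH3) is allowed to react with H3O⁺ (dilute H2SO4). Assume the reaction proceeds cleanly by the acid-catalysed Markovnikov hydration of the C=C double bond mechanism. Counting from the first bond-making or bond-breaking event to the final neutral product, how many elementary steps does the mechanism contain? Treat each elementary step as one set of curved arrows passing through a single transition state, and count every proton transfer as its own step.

3

Step 1: Protonation of the alkene by H3O⁺: the π bond acts as the nucleophile and picks up H⁺, giving the more stable (Markovnikov) tertiary carbocation. H2O is released.
(No 1,2-shift: no single shift to an adjacent carbon would give a more stable cation.)
Step 2: Water acts as the nucleophile: an oxygen lone pair bonds to the cationic carbon, giving an oxonium-ion intermediate.
Step 3: Deprotonation of the oxonium ion by a water molecule delivers the neutral alcohol and regenerates the acid catalyst.
Total: 3 elementary steps.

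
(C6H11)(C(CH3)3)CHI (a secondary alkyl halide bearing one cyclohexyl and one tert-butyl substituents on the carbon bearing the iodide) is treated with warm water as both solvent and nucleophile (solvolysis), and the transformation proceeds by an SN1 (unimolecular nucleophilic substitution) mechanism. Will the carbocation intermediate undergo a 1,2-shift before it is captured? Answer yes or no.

The first-formed carbocation is secondary.
The adjacent cyclohexyl carbon already bears 2 other carbon substituents and has a hydrogen to migrate; after a 1,2-hydride shift from that carbon the positive charge sits on a tertiary centre.
Tertiary is more stable than secondary, so the shift occurs.

yes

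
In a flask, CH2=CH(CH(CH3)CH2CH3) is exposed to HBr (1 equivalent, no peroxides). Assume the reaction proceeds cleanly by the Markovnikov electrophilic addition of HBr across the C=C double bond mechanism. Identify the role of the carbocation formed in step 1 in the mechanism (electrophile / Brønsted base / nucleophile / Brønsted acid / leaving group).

electrophile

Step 3: Br⁻ captures the cation: a lone pair on Br⁻ fills the empty p orbital, producing the alkyl halide product.
The carbocation formed in step 1 accepts an electron pair into an empty or π* orbital — it is the electrophile.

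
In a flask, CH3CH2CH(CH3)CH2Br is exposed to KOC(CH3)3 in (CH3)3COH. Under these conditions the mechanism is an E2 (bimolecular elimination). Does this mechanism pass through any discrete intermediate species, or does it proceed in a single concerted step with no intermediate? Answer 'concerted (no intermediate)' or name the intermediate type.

concerted (no intermediate)

In one step, (CH3)3CO⁻ pulls off a β-proton, the C–Br bond cleaves, and a C=C double bond forms between the α- and β-carbons (E2, anti elimination).
All bond changes occur in one transition state; no discrete intermediate is formed.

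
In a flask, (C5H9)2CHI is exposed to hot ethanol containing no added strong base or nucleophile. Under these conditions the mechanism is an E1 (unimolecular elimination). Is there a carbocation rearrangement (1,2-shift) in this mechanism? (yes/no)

yes

The first-formed carbocation is secondary.
The adjacent cyclopentyl carbon already bears 2 other carbon substituents and has a hydrogen to migrate; after a 1,2-hydride shift from that carbon the positive charge sits on a tertiary centre.
Tertiary is more stable than secondary, so the shift occurs.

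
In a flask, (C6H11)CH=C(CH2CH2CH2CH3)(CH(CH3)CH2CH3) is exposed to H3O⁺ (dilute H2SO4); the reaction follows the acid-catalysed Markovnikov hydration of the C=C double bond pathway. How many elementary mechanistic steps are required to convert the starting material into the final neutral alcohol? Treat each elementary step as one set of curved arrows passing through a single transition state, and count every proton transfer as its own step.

3

Step 1: The π electrons of the C=C bond attack a proton of H3O⁺; Markovnikov addition places the new C–H on the less-substituted alkene carbon, so the positive charge ends up on the more-substituted carbon — a tertiary carbocation. H2O is released.
(No 1,2-shift: no single shift to an adjacent carbon would give a more stable cation.)
Step 2: Nucleophilic capture of the cation by H2O produces the protonated alcohol (an oxonium ion).
Step 3: Proton transfer from the O–H of the oxonium ion to H2O completes the catalytic cycle and yields the alcohol.
Total: 3 elementary steps.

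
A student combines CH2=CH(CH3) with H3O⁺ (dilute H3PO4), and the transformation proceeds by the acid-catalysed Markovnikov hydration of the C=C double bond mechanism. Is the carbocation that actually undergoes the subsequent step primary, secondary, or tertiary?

secondary

Step 1: The π electrons of the C=C bond attack a proton of H3O⁺; Markovnikov addition places the new C–H on the less-substituted alkene carbon, so the positive charge ends up on the more-substituted carbon — a secondary carbocation. H2O is released.
No single 1,2-shift to an adjacent carbon would give a more-substituted cation, so no rearrangement occurs.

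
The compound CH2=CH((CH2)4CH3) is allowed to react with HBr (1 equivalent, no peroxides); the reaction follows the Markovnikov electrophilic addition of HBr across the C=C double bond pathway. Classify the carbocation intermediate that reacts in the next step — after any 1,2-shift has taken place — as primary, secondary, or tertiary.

Step 1: Electrophilic addition begins with the π(C=C) electrons forming a bond to the proton of HBr. Following Markovnikov's rule, the resulting cation is secondary. The H–Br bond breaks heterolytically, releasing Br⁻.
No single 1,2-shift to an adjacent carbon would give a more-substituted cation, so no rearrangement occurs.

secondary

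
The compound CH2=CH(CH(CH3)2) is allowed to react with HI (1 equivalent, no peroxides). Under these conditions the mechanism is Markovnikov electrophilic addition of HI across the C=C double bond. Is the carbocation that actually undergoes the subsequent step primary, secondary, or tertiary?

tertiary

Step 1: The π electrons of the C=C bond attack a proton of HI; Markovnikov addition places the new C–H on the less-substituted alkene carbon, so the positive charge ends up on the more-substituted carbon — a secondary carbocation. The H–I bond breaks heterolytically, releasing I⁻.
Step 2: A 1,2-hydride shift from the adjacent isopropyl carbon moves the positive charge from the secondary centre to an adjacent carbon, generating a more stable tertiary carbocation.
The cation rearranges from secondary to tertiary via a 1,2-hydride shift from the adjacent isopropyl carbon; the tertiary cation is what reacts next.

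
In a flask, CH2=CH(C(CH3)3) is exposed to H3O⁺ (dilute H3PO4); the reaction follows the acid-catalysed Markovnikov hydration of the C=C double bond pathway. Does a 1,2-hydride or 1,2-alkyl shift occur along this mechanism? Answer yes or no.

The first-formed carbocation is secondary.
The adjacent tert-butyl carbon has no hydrogen but bears methyl groups; migration of one methyl with its bonding pair (a 1,2-methyl shift) places the charge on a tertiary centre.
Tertiary is more stable than secondary, so the shift occurs.

yes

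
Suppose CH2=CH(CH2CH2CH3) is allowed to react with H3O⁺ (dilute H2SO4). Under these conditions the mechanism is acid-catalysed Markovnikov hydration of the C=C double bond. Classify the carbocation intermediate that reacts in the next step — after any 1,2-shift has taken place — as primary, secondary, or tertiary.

secondary

Step 1: Protonation of the alkene by H3O⁺: the π bond acts as the nucleophile and picks up H⁺, giving the more stable (Markovnikov) secondary carbocation. H2O is released.
No single 1,2-shift to an adjacent carbon would give a more-substituted cation, so no rearrangement occurs.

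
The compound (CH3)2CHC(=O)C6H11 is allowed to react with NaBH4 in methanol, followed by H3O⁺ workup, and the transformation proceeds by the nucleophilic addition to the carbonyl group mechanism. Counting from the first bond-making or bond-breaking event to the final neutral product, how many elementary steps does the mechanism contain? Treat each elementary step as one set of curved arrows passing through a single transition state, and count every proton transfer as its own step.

Step 1: A lone pair / filled orbital on H⁻ (delivered from BH4⁻) attacks the electrophilic carbonyl carbon; the π(C=O) electrons shift onto oxygen, producing a tetrahedral alkoxide intermediate.
Step 2: Protonation of the alkoxide by H3O⁺ workup furnishes an alcohol.
Total: 2 elementary steps.

2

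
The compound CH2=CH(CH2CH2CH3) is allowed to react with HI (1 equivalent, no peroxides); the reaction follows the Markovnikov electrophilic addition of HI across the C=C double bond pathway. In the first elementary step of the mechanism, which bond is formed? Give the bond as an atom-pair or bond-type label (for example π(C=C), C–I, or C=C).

C–H

Step 1: Protonation of the alkene by HI: the π bond acts as the nucleophile and picks up H⁺, giving the more stable (Markovnikov) secondary carbocation. The H–I bond breaks heterolytically, releasing I⁻.
The bond formed in this step is the C–H bond.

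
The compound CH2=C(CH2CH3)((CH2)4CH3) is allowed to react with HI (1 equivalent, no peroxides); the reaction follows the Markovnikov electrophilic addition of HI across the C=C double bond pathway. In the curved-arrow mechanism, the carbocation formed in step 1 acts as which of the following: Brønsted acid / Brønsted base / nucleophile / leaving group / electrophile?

electrophile

Step 2: I⁻ captures the cation: a lone pair on I⁻ fills the empty p orbital, producing the alkyl halide product.
The carbocation formed in step 1 accepts an electron pair into an empty or π* orbital — it is the electrophile.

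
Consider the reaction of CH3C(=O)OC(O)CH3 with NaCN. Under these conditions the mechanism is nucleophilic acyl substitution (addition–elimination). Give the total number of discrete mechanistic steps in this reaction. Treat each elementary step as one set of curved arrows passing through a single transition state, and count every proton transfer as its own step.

2

Step 1: A lone pair on the C of CN⁻ attacks the electrophilic acyl carbon; the π(C=O) electrons move onto oxygen, giving a tetrahedral intermediate.
Step 2: An oxygen lone pair re-forms the C=O π bond as the C–O σ-bond breaks; CH3CO2⁻ is expelled.
Total: 2 elementary steps.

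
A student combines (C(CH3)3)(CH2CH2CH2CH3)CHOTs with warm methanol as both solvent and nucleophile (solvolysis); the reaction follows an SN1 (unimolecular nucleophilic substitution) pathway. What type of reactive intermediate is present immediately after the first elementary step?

secondary carbocation

Step 1: The C–O bond breaks with both electrons going to the tosylate; TsO⁻ leaves and a secondary carbocation remains.
After step 1 the species present is a secondary carbocation.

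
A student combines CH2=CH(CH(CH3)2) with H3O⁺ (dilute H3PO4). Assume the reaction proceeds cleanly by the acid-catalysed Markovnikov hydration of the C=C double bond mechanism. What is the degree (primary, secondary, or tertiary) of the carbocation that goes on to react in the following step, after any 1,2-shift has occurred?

tertiary

Step 1: The π electrons of the C=C bond attack a proton of H3O⁺; Markovnikov addition places the new C–H on the less-substituted alkene carbon, so the positive charge ends up on the more-substituted carbon — a secondary carbocation. H2O is released.
Step 2: Carbocation rearrangement: a 1,2-hydride shift from the adjacent isopropyl carbon converts the initially-formed secondary cation into the more stable tertiary cation.
The cation rearranges from secondary to tertiary via a 1,2-hydride shift from the adjacent isopropyl carbon; the tertiary cation is what reacts next.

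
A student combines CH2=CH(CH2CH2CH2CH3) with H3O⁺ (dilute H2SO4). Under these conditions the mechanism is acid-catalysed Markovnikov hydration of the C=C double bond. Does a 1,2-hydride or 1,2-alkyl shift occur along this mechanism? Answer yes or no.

The first-formed carbocation is secondary.
No single 1,2-shift to an adjacent carbon would produce a more-substituted cation than the one already present, so no rearrangement occurs.

no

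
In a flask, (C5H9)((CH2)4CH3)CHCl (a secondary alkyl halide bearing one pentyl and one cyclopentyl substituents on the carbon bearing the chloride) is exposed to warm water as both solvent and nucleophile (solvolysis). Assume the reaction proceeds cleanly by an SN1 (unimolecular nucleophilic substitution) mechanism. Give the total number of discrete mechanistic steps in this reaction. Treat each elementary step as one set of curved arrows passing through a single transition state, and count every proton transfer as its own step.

Step 1: The C–Cl bond breaks with both electrons going to the chloride; Cl⁻ leaves and a secondary carbocation remains.
Step 2: A 1,2-hydride shift from the adjacent cyclopentyl carbon moves the positive charge from the secondary centre to an adjacent carbon, generating a more stable tertiary carbocation.
Step 3: H2O donates an oxygen lone pair into the empty p orbital of the cation, giving a protonated alcohol (an oxonium ion).
Step 4: A second solvent molecule removes the proton on oxygen, giving the neutral alcohol product.
Total: 4 elementary steps.

4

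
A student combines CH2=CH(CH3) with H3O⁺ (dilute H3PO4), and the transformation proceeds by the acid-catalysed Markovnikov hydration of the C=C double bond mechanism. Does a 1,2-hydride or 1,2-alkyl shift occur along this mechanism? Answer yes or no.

no

The first-formed carbocation is secondary.
No single 1,2-shift to an adjacent carbon would produce a more-substituted cation than the one already present, so no rearrangement occurs.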